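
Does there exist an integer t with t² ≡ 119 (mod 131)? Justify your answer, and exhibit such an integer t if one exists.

No such integer exists.

131 is prime, so by Euler's criterion 119 is a square mod 131 iff 119^((131−1)/2) = 119^65 ≡ 1 (mod 131).
Repeated squaring mod 131: 119^2 = 14161 ≡ 13; 119^4 ≡ 13² = 169 ≡ 38; 119^8 ≡ 38² = 1444 ≡ 3; 119^16 ≡ 3² = 9 ≡ 9; 119^32 ≡ 9² = 81 ≡ 81; 119^64 ≡ 81² = 6561 ≡ 11.
Since 65 = 64 + 1, 119^65 ≡ 11 · 119; multiplying out mod 131: 11·119 = 1309 ≡ 130. Thus 119^65 ≡ 130 ≡ −1 (mod 131).
The value −1 means 119 is a non-residue modulo 131, so t² ≡ 119 (mod 131) is impossible.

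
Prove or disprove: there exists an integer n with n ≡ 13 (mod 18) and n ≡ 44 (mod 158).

Both moduli are multiples of 2 = gcd(18, 158), so any solution would satisfy n ≡ 13 and n ≡ 44 modulo 2 simultaneously.
But 13 mod 2 = 1 while 44 mod 2 = 0, a contradiction.
Hence the system has no solution.

No such integer exists.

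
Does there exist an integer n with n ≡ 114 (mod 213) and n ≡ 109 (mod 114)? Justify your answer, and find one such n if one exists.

No such integer exists.

gcd(213, 114) = 3. If n ≡ 114 (mod 213) and n ≡ 109 (mod 114), then n ≡ 114 (mod 3) and n ≡ 109 (mod 3).
However 114 ≡ 0 and 109 ≡ 1 (mod 3), and 0 ≠ 1.
So no integer satisfies both congruences.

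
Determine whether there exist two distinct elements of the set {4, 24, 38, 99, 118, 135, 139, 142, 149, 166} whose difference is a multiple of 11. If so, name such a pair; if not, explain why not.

Residues mod 11: 4↦4, 24↦2, 38↦5, 99↦0, 118↦8, 135↦3, 139↦7, 142↦10, 149↦6, 166↦1.
These 10 residues are pairwise different, hence no difference of two elements is divisible by 11.

No such pair exists.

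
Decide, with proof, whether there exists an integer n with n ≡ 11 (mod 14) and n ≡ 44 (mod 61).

n = 837

The moduli 14 and 61 are coprime, so by the Chinese Remainder Theorem a unique solution modulo 854 exists.
Any solution of the first congruence is n = 11 + 14t; substituting into the second, 14t ≡ 44 − 11 ≡ 33 (mod 61).
Invert 14 mod 61 by the Euclidean algorithm: 61 = 4·14 + 5, 14 = 2·5 + 4, 5 = 1·4 + 1, 4 = 4·1 + 0; back-substituting, 1 = 5 − 1·4 = 5 − (14 − 2·5) = −14 + 3·5 = −14 + 3·(61 − 4·14) = 3·61 − 13·14. Hence 14·(-13) ≡ 1, so 14⁻¹ ≡ -13 ≡ 48 (mod 61).
Therefore t ≡ 48·33 = 1584 ≡ 59 (mod 61).
Taking t = 59 gives n = 11 + 14·59 = 837.
Check: 837 mod 14 = 11, 837 mod 61 = 44. ✓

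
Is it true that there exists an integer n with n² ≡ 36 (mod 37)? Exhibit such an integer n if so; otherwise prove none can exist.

n = 6

Take n = 6. Then 6² = 36, and since 0 ≤ 36 < 37 this is already reduced: 6² ≡ 36 (mod 37).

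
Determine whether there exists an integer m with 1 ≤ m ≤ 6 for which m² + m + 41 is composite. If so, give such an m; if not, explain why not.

The values for m = 1, 2, …, 6 are 43, 47, 53, 61, 71, 83, and each of these is prime.
So no value in the range makes the expression composite.

There is no such integer m in that range.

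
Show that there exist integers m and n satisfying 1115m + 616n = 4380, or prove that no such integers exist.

m = 468, n = -840

Since gcd(1115, 616) = 1, every integer is an integer combination of 1115 and 616.
Run the Euclidean algorithm on 1115 and 616: 1115 = 1·616 + 499, 616 = 1·499 + 117, 499 = 4·117 + 31, 117 = 3·31 + 24, 31 = 1·24 + 7, 24 = 3·7 + 3, 7 = 2·3 + 1, 3 = 3·1 + 0.
Working back up the chain: 1 = 7 − 2·3 = 7 − 2·(24 − 3·7) = −2·24 + 7·7 = −2·24 + 7·(31 − 1·24) = 7·31 − 9·24 = 7·31 − 9·(117 − 3·31) = −9·117 + 34·31 = −9·117 + 34·(499 − 4·117) = 34·499 − 145·117 = 34·499 − 145·(616 − 1·499) = −145·616 + 179·499 = −145·616 + 179·(1115 − 1·616) = 179·1115 − 324·616. So 1115·179 + 616·(-324) = 1.
Scaling by 4380 gives the particular solution (m, n) = (784020, -1419120).
The general solution is m = 784020 + 616k, n = -1419120 − 1115k; taking k = -1272 gives the smaller pair m = 468, n = -840.
Check: 1115·468 + 616·(-840) = 521820 − 517440 = 4380. ✓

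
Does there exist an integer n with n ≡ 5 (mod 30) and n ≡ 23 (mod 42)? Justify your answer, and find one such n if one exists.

n = 65

Here gcd(30, 42) = 6, and both 5 and 23 leave remainder 5 mod 6, so the system is consistent.
Step through n = 5, 5 + 30, 5 + 2·30, …: the values 5, 35, 65 reduce mod 42 to 5, 35, 23. The value 65 hits 23.
Indeed 65 ≡ 5 (mod 30) and 65 ≡ 23 (mod 42).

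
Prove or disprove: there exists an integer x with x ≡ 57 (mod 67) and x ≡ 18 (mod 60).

The moduli 67 and 60 are coprime, so by the Chinese Remainder Theorem a unique solution modulo 4020 exists.
Any solution of the first congruence is x = 57 + 67t; substituting into the second, 67t ≡ 18 − 57 ≡ 21 (mod 60).
67 ≡ 7 (mod 60), so this reads 7t ≡ 21 (mod 60). Since 7·43 = 301 = 5·60 + 1, the inverse of 7 mod 60 is 43.
Multiplying by 43: t ≡ 43·21 = 903 ≡ 3 (mod 60).
Taking t = 3 gives x = 57 + 67·3 = 258.
Check: 258 mod 67 = 57, 258 mod 60 = 18. ✓

x = 258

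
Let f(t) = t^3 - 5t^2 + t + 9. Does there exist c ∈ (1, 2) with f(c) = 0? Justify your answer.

Yes, f has a root in the interval.

f(1) = 6 and f(2) = -1, which have opposite signs.
f is continuous everywhere (it is a polynomial), in particular on [1, 2].
By the Intermediate Value Theorem f must vanish at some point of (1, 2).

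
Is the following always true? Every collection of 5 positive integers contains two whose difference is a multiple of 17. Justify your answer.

No, the set {64, 65, 66, 67, 68} is a counterexample.

Try 5 consecutive integers, 64, 65, …, 68. Their remainders mod 17 are 13, 14, 15, 16, 0 — pairwise different, as any 5 ≤ 17 consecutive integers have distinct residues.
The differences between them range over 1, …, 4, none of which is divisible by 17.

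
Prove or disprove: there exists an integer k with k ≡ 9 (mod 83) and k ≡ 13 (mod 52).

k = 2665

The moduli 83 and 52 are coprime, so by the Chinese Remainder Theorem a unique solution modulo 4316 exists.
Write k = 9 + 83t and require 9 + 83t ≡ 13 (mod 52), i.e. 83t ≡ 4 (mod 52).
83 ≡ 31 (mod 52), so this reads 31t ≡ 4 (mod 52). Note 31·47 = 1457 ≡ 1 (mod 52) (as 1457 − 1 = 28·52), so 31⁻¹ ≡ 47.
Therefore t ≡ 47·4 = 188 ≡ 32 (mod 52).
With t = 32: k = 9 + 83·32 = 2665.
Verify: 2665 = 32·83 + 9 and 2665 = 51·52 + 13. ✓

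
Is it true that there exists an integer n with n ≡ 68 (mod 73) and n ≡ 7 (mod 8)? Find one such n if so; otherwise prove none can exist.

n = 287

The moduli 73 and 8 are coprime, so by the Chinese Remainder Theorem a unique solution modulo 584 exists.
Any solution of the first congruence is n = 68 + 73t; substituting into the second, 73t ≡ 7 − 68 ≡ 3 (mod 8).
73 ≡ 1 (mod 8), so this reads 1t ≡ 3 (mod 8). So t ≡ 3 (mod 8).
With t = 3: n = 68 + 73·3 = 287.
Indeed 287 ≡ 68 (mod 73) and 287 ≡ 7 (mod 8).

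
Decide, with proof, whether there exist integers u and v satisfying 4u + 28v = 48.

gcd(4, 28) = 4, and 4 divides 48, so integer solutions exist.
Dividing through by 4 reduces the equation to 1u + 7v = 12.
With a unit coefficient on u, (u, v) = (12, 0) is an immediate solution.
Shifting by a multiple of (7, −1) keeps it a solution: u = 12 − 1·7 = 5, v = 0 + 1·1 = 1.
Check: 4·5 + 28·1 = 20 + 28 = 48. ✓

u = 5, v = 1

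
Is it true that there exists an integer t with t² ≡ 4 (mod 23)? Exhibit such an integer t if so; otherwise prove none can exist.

t = 21

t = 21 works: 21² = 441, and 441 − 4 = 437 = 19·23.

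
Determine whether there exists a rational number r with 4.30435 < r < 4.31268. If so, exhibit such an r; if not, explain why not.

Scale by 13: the interval becomes (55.95655, 56.06484), which contains the integer 56.
So r = 56/13 works: it is a ratio of integers, and dividing 13·4.30435 < 56 < 13·4.31268 through by 13 gives 4.30435 < 56/13 < 4.31268.

r = 56/13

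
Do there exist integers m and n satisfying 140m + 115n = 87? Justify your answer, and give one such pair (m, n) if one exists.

There are no such integers.

gcd(140, 115) = 5, so every integer of the form 140m + 115n is a multiple of 5.
But 87 = 5·17 + 2, so 5 ∤ 87.
Hence no integers m, n satisfy the equation.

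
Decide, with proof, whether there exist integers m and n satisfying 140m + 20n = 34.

No such integers exist.

Both 140 and 20 are divisible by gcd(140, 20) = 20, hence so is any combination 140m + 20n.
However 34 leaves remainder 14 on division by 20.
Therefore 140m + 20n = 34 has no solution in integers.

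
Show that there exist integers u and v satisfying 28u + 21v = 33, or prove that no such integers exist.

No, no such integers exist.

Both 28 and 21 are divisible by gcd(28, 21) = 7, hence so is any combination 28u + 21v.
But 33 is not a multiple of 7 (it leaves remainder 5).
So the equation is unsolvable over ℤ.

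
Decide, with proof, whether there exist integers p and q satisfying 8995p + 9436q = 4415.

No such integers exist.

Any value of 8995p + 9436q is a multiple of gcd(8995, 9436) = 7.
But 4415 = 7·630 + 5, so 7 ∤ 4415.
Therefore 8995p + 9436q = 4415 has no solution in integers.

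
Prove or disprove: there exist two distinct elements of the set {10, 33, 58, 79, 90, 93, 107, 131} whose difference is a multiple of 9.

Reduce each element modulo 9: 10↦1, 33↦6, 58↦4, 79↦7, 90↦0, 93↦3, 107↦8, 131↦5.
No residue repeats among the 8 elements, so no pair has difference ≡ 0 (mod 9).

No such pair exists.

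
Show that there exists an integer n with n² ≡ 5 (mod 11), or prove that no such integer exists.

n = 7

n = 7 works: 7² = 49, and 49 − 5 = 44 = 4·11.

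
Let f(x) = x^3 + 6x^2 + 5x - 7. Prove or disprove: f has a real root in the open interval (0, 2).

f(0) = -7 and f(2) = 35, which have opposite signs.
As a polynomial, f is continuous on every closed interval.
By the Intermediate Value Theorem f must vanish at some point of (0, 2).

Yes, f has a root in the interval.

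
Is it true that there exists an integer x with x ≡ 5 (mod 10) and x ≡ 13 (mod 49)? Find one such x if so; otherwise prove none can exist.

x = 405

Since 10 and 49 share no common factor, CRT says the pair of congruences has a solution (unique mod 490).
Write x = 5 + 10t and require 5 + 10t ≡ 13 (mod 49), i.e. 10t ≡ 8 (mod 49).
Since 10·5 = 50 = 1·49 + 1, the inverse of 10 mod 49 is 5.
Therefore t ≡ 5·8 = 40 (mod 49).
Taking t = 40 gives x = 5 + 10·40 = 405.
Indeed 405 ≡ 5 (mod 10) and 405 ≡ 13 (mod 49).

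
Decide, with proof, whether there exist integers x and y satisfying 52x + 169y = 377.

x = 4, y = 1

Since gcd(52, 169) = 13 and 377 = 13·29, Bézout's identity guarantees a solution.
Dividing through by 13 reduces the equation to 4x + 13y = 29.
Dividing repeatedly: 13 = 3·4 + 1, 4 = 4·1 + 0.
Working back up the chain: 1 = 13 − 3·4. So 4·(-3) + 13·1 = 1.
Scaling by 29 gives the particular solution (x, y) = (-87, 29).
Adding 7·13 to x and subtracting 7·4 from y gives the tidier solution (4, 1).
Indeed 52·4 + 169·1 = 208 + 169 = 377.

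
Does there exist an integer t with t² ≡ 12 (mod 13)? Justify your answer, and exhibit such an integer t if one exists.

t = 8 works: 8² = 64, and 64 − 12 = 52 = 4·13.

t = 8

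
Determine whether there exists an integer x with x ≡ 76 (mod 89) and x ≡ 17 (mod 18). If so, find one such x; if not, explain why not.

gcd(89, 18) = 1, so the Chinese Remainder Theorem guarantees exactly one residue class mod 1602 satisfying both.
Any solution of the first congruence is x = 76 + 89t; substituting into the second, 89t ≡ 17 − 76 ≡ 13 (mod 18).
89 ≡ 17 (mod 18), so this reads 17t ≡ 13 (mod 18). Since 17·17 = 289 = 16·18 + 1, the inverse of 17 mod 18 is 17.
Therefore t ≡ 17·13 = 221 ≡ 5 (mod 18).
Taking t = 5 gives x = 76 + 89·5 = 521.
Check: 521 mod 89 = 76, 521 mod 18 = 17. ✓

x = 521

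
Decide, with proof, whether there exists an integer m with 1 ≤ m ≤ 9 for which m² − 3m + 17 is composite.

m = 1

At m = 1: 1² − 3·1 + 17 = 15 = 3·5, which is composite.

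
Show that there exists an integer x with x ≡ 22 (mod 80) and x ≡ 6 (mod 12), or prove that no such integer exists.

x = 102

The moduli are not coprime: gcd(80, 12) = 4. Compatibility requires 4 ∣ (6 − 22) = -16, which holds, so solutions exist.
The integers ≡ 22 (mod 80) are 22, 102, …; their remainders mod 12 are 10, 6, so x = 102 is the first that is ≡ 6 (mod 12).
Verify: 102 = 1·80 + 22 and 102 = 8·12 + 6. ✓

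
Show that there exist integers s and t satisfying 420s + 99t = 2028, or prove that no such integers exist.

s = 2, t = 12

gcd(420, 99) = 3, and 3 divides 2028, so integer solutions exist.
Dividing through by 3 reduces the equation to 140s + 33t = 676.
Dividing repeatedly: 140 = 4·33 + 8, 33 = 4·8 + 1, 8 = 8·1 + 0.
Unwinding: 1 = 33 − 4·8 = 33 − 4·(140 − 4·33) = −4·140 + 17·33, i.e. 140·(-4) + 33·17 = 1.
Scaling by 676 gives the particular solution (s, t) = (-2704, 11492).
Shifting by a multiple of (33, −140) keeps it a solution: s = -2704 + 82·33 = 2, t = 11492 − 82·140 = 12.
Check: 420·2 + 99·12 = 840 + 1188 = 2028. ✓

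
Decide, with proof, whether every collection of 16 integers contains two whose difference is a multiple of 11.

Each integer lies in one of the 11 residue classes modulo 11.
Placing 16 integers into 11 classes, some class receives at least two — say a and b.
Their difference a − b is then a multiple of 11.

Yes.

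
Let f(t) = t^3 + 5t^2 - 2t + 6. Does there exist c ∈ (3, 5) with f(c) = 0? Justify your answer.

No such root exists.

f(3) = 72 and f(5) = 246, both positive, so a sign-change argument is unavailable; we show f keeps this sign on the whole interval.
Substitute t = 3 + u, where 0 < u < 2 on the interval. Expanding, f(3 + u) = u^3 + 14u^2 + 55u + 72.
The nonzero coefficients here are all positive, so for u > 0 every term is positive (or zero), and the constant term 72 is strictly positive.
Therefore f(t) > 0 throughout (3, 5), and f has no zero there.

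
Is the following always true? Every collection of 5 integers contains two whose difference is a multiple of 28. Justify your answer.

Consider the 5 integers 129, 130, …, 133. They lie in distinct residue classes modulo 28, since 5 ≤ 28.
The differences between them range over 1, …, 4, none of which is divisible by 28.

No, the set {129, 130, 131, 132, 133} is a counterexample.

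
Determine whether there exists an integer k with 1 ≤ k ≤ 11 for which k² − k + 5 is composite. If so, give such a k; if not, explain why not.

At k = 10: 10² − 10 + 5 = 95 = 5·19, which is composite.

k = 10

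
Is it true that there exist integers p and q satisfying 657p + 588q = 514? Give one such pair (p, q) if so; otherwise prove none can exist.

There are no such integers.

gcd(657, 588) = 3, so every integer of the form 657p + 588q is a multiple of 3.
However 514 leaves remainder 1 on division by 3.
Hence no integers p, q satisfy the equation.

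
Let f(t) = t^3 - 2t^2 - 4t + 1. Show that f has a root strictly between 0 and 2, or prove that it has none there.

Yes, f has a root in the interval.

f(0) = 1 and f(2) = -7, which have opposite signs.
f is continuous everywhere (it is a polynomial), in particular on [0, 2].
By the Intermediate Value Theorem, f takes the value 0 somewhere in the open interval.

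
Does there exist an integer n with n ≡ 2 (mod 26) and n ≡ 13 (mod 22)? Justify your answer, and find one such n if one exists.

There is no such integer.

gcd(26, 22) = 2. If n ≡ 2 (mod 26) and n ≡ 13 (mod 22), then n ≡ 2 (mod 2) and n ≡ 13 (mod 2).
However 2 ≡ 0 and 13 ≡ 1 (mod 2), and 0 ≠ 1.
So no integer satisfies both congruences.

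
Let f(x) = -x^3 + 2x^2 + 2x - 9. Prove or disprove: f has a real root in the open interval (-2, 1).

Such a root exists.

f(-2) = 3 and f(1) = -6, which have opposite signs.
As a polynomial, f is continuous on every closed interval.
By the Intermediate Value Theorem, f takes the value 0 somewhere in the open interval.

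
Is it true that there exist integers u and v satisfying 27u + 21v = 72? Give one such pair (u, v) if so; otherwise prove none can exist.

Since gcd(27, 21) = 3 and 72 = 3·24, Bézout's identity guarantees a solution.
Dividing through by 3 reduces the equation to 9u + 7v = 24.
Euclidean algorithm: 9 = 1·7 + 2, 7 = 3·2 + 1, 2 = 2·1 + 0.
Working back up the chain: 1 = 7 − 3·2 = 7 − 3·(9 − 1·7) = −3·9 + 4·7. So 9·(-3) + 7·4 = 1.
Scaling by 24 gives the particular solution (u, v) = (-72, 96).
Adding 11·7 to u and subtracting 11·9 from v gives the tidier solution (5, -3).
Indeed 27·5 + 21·(-3) = 135 − 63 = 72.

u = 5, v = -3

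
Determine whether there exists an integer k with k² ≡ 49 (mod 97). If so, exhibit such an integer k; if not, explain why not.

k = 7

Take k = 7. Then 7² = 49, and since 0 ≤ 49 < 97 this is already reduced: 7² ≡ 49 (mod 97).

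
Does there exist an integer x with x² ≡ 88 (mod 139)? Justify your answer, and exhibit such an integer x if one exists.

Apply Euler's criterion with the prime 139: 88 is a quadratic residue iff 88^69 ≡ 1 (mod 139), and a non-residue iff it is ≡ −1.
Repeated squaring mod 139: 88^2 = 7744 ≡ 99; 88^4 ≡ 99² = 9801 ≡ 71; 88^8 ≡ 71² = 5041 ≡ 37; 88^16 ≡ 37² = 1369 ≡ 118; 88^32 ≡ 118² = 13924 ≡ 24; 88^64 ≡ 24² = 576 ≡ 20.
Since 69 = 64 + 4 + 1, 88^69 ≡ 20 · 71 · 88; multiplying out mod 139: 20·71 = 1420 ≡ 30, then 30·88 = 2640 ≡ 138. Thus 88^69 ≡ 138 ≡ −1 (mod 139).
By Euler's criterion 88 is a quadratic non-residue mod 139: no x satisfies x² ≡ 88 (mod 139).

No such integer exists.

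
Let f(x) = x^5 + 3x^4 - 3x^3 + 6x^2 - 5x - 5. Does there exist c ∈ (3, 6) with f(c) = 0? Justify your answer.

f has no root in that interval.

The endpoint values f(3) = 439 and f(6) = 11197 are both positive. Claim: f(x) > 0 for every x in (3, 6).
Substitute x = 3 + u, where 0 < u < 3 on the interval. Expanding, f(3 + u) = u^5 + 18u^4 + 123u^3 + 411u^2 + 679u + 439.
All 6 nonzero coefficients of this polynomial in u are positive; hence for u > 0 the value is a sum of positive terms (the constant 439 among them).
Therefore f(x) > 0 throughout (3, 6), and f has no zero there.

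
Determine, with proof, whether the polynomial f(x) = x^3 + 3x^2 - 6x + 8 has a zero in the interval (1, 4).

The endpoint values f(1) = 6 and f(4) = 96 are both positive. Claim: f(x) > 0 for every x in (1, 4).
Shift to the endpoint 1: with x = 1 + u (0 < u < 3), one computes f(1 + u) = u^3 + 6u^2 + 3u + 6.
All 4 nonzero coefficients of this polynomial in u are positive; hence for u > 0 the value is a sum of positive terms (the constant 6 among them).
So f is strictly positive on (1, 4); no root exists in the interval.

No.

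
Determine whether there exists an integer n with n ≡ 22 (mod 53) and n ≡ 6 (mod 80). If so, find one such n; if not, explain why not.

The moduli 53 and 80 are coprime, so by the Chinese Remainder Theorem a unique solution modulo 4240 exists.
Write n = 22 + 53t and require 22 + 53t ≡ 6 (mod 80), i.e. 53t ≡ 64 (mod 80).
Since 53·77 = 4081 = 51·80 + 1, the inverse of 53 mod 80 is 77.
Multiplying by 77: t ≡ 77·64 = 4928 ≡ 48 (mod 80).
With t = 48: n = 22 + 53·48 = 2566.
Indeed 2566 ≡ 22 (mod 53) and 2566 ≡ 6 (mod 80).

n = 2566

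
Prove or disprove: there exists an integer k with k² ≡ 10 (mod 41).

Take k = 25. Then 25² = 625 = 15·41 + 10, so 25² ≡ 10 (mod 41).

k = 25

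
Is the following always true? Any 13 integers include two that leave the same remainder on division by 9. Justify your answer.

Partition the integers by their residue mod 9; there are 9 classes.
Since 13 > 9, two of the 13 integers must share a residue class by the pigeonhole principle; call them a and b.
So a and b have equal remainders mod 9, which is exactly what was to be shown.

Yes, this is always true.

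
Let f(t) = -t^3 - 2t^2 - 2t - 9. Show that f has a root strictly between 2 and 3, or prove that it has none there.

f(2) = -29 and f(3) = -60, both negative.
f'(t) = -3t^2 - 4t - 2 has discriminant (-4)² − 4·(-3)·(-2) = -8 < 0, so f' has no real roots and is negative for every real t.
So f is strictly decreasing; between 2 and 3 its values lie between f(2) = -29 and f(3) = -60, all negative. Therefore f has no root in (2, 3).

f has no root in that interval.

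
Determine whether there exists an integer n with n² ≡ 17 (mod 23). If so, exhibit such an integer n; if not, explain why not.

23 is prime, so by Euler's criterion 17 is a square mod 23 iff 17^((23−1)/2) = 17^11 ≡ 1 (mod 23).
Squaring successively (mod 23): 17^2 = 289 ≡ 13; 17^4 ≡ 13² = 169 ≡ 8; 17^8 ≡ 8² = 64 ≡ 18.
Since 11 = 8 + 2 + 1, 17^11 ≡ 18 · 13 · 17; multiplying out mod 23: 18·13 = 234 ≡ 4, then 4·17 = 68 ≡ 22. Thus 17^11 ≡ 22 ≡ −1 (mod 23).
By Euler's criterion 17 is a quadratic non-residue mod 23: no n satisfies n² ≡ 17 (mod 23).

There is no such integer.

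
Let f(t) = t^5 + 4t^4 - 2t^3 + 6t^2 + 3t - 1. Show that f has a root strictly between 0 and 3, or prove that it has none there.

Yes, f has a root in the interval.

f(0) = -1 and f(3) = 575, which have opposite signs.
As a polynomial, f is continuous on every closed interval.
By the Intermediate Value Theorem, f takes the value 0 somewhere in the open interval.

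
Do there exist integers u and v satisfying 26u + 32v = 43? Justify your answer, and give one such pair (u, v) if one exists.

gcd(26, 32) = 2, so every integer of the form 26u + 32v is a multiple of 2.
However 43 leaves remainder 1 on division by 2.
So the equation is unsolvable over ℤ.

No such integers exist.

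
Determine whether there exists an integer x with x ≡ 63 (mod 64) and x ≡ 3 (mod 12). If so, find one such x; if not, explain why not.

x = 63

The moduli are not coprime: gcd(64, 12) = 4. Compatibility requires 4 ∣ (3 − 63) = -60, which holds, so solutions exist.
The smallest candidate x = 63 works directly: 63 ≡ 3 (mod 12).
Check: 63 mod 64 = 63, 63 mod 12 = 3. ✓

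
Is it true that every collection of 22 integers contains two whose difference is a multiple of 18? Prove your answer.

True.

Each integer lies in one of the 18 residue classes modulo 18.
With 22 integers and only 18 classes, the pigeonhole principle forces two of them, say a and b, into the same class.
Their difference a − b is then a multiple of 18.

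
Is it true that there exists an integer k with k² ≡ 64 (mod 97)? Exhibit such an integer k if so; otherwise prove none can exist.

k = 89

k = 89 works: 89² = 7921, and 7921 − 64 = 7857 = 81·97.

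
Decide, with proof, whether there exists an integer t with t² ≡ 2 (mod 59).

59 is prime, so by Euler's criterion 2 is a square mod 59 iff 2^((59−1)/2) = 2^29 ≡ 1 (mod 59).
Squaring successively (mod 59): 2^2 = 4 ≡ 4; 2^4 ≡ 4² = 16 ≡ 16; 2^8 ≡ 16² = 256 ≡ 20; 2^16 ≡ 20² = 400 ≡ 46.
Since 29 = 16 + 8 + 4 + 1, 2^29 ≡ 46 · 20 · 16 · 2; multiplying out mod 59: 46·20 = 920 ≡ 35, then 35·16 = 560 ≡ 29, then 29·2 = 58 ≡ 58. Thus 2^29 ≡ 58 ≡ −1 (mod 59).
The value −1 means 2 is a non-residue modulo 59, so t² ≡ 2 (mod 59) is impossible.

There is no such integer.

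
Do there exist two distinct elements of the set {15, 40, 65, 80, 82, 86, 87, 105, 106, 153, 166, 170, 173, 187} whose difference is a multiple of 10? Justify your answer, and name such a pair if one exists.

Reduce each element mod 10: 15↦5, 40↦0, 65↦5, 80↦0, 82↦2, 86↦6, 87↦7, 105↦5, 106↦6, 153↦3, 166↦6, 170↦0, 173↦3, 187↦7. The residue 5 repeats (at 15 and 65), and 65 − 15 = 50 = 5·10.

15 and 65 are such a pair.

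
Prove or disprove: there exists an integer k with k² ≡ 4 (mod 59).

k = 2

Take k = 2. Then 2² = 4, and since 0 ≤ 4 < 59 this is already reduced: 2² ≡ 4 (mod 59).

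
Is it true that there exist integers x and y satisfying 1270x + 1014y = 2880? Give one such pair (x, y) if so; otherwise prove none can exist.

Since gcd(1270, 1014) = 2 and 2880 = 2·1440, Bézout's identity guarantees a solution.
Dividing through by 2 reduces the equation to 635x + 507y = 1440.
Euclidean algorithm: 635 = 1·507 + 128, 507 = 3·128 + 123, 128 = 1·123 + 5, 123 = 24·5 + 3, 5 = 1·3 + 2, 3 = 1·2 + 1, 2 = 2·1 + 0.
Back-substituting, 1 = 3 − 1·2 = 3 − (5 − 1·3) = −5 + 2·3 = −5 + 2·(123 − 24·5) = 2·123 − 49·5 = 2·123 − 49·(128 − 1·123) = −49·128 + 51·123 = −49·128 + 51·(507 − 3·128) = 51·507 − 202·128 = 51·507 − 202·(635 − 1·507) = −202·635 + 253·507; that is, 635·(-202) + 507·253 = 1.
Multiplying through by 1440: x = (-202)·1440 = -290880, y = 253·1440 = 364320 is a solution.
Shifting by a multiple of (507, −635) keeps it a solution: x = -290880 + 574·507 = 138, y = 364320 − 574·635 = -170.
Indeed 1270·138 + 1014·(-170) = 175260 − 172380 = 2880.

x = 138, y = -170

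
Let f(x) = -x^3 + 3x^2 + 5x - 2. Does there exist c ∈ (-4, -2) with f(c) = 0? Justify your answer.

f(-4) = 90 and f(-2) = 8, both positive, so a sign-change argument is unavailable; we show f keeps this sign on the whole interval.
Shift to the endpoint -2: with x = -2 − u (0 < u < 2), one computes f(-2 − u) = u^3 + 9u^2 + 19u + 8.
All 4 nonzero coefficients of this polynomial in u are positive; hence for u > 0 the value is a sum of positive terms (the constant 8 among them).
Therefore f(x) > 0 throughout (-4, -2), and f has no zero there.

f has no root in that interval.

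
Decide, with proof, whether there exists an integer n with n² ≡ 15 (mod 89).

No such integer exists.

Apply Euler's criterion with the prime 89: 15 is a quadratic residue iff 15^44 ≡ 1 (mod 89), and a non-residue iff it is ≡ −1.
Repeated squaring mod 89: 15^2 = 225 ≡ 47; 15^4 ≡ 47² = 2209 ≡ 73; 15^8 ≡ 73² = 5329 ≡ 78; 15^16 ≡ 78² = 6084 ≡ 32; 15^32 ≡ 32² = 1024 ≡ 45.
Since 44 = 32 + 8 + 4, 15^44 ≡ 45 · 78 · 73; multiplying out mod 89: 45·78 = 3510 ≡ 39, then 39·73 = 2847 ≡ 88. Thus 15^44 ≡ 88 ≡ −1 (mod 89).
By Euler's criterion 15 is a quadratic non-residue mod 89: no n satisfies n² ≡ 15 (mod 89).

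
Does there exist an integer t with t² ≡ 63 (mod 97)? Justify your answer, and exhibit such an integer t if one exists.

97 is prime, so by Euler's criterion 63 is a square mod 97 iff 63^((97−1)/2) = 63^48 ≡ 1 (mod 97).
Repeated squaring mod 97: 63^2 = 3969 ≡ 89; 63^4 ≡ 89² = 7921 ≡ 64; 63^8 ≡ 64² = 4096 ≡ 22; 63^16 ≡ 22² = 484 ≡ 96; 63^32 ≡ 96² = 9216 ≡ 1.
Since 48 = 32 + 16, 63^48 ≡ 1 · 96; multiplying out mod 97: 1·96 = 96 ≡ 96. Thus 63^48 ≡ 96 ≡ −1 (mod 97).
By Euler's criterion 63 is a quadratic non-residue mod 97: no t satisfies t² ≡ 63 (mod 97).

There is no such integer.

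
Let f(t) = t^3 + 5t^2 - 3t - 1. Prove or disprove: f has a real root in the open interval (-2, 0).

Yes, f has a root in the interval.

f(-2) = 17 and f(0) = -1, which have opposite signs.
Since f is a polynomial it is continuous on [-2, 0].
By the Intermediate Value Theorem, f takes the value 0 somewhere in the open interval.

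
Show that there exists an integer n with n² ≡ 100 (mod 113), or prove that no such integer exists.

Take n = 10. Then 10² = 100, and since 0 ≤ 100 < 113 this is already reduced: 10² ≡ 100 (mod 113).

n = 10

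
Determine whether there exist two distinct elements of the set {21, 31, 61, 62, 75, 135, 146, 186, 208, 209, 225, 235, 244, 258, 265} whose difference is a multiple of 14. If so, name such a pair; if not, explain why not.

61 and 75 are such a pair.

61 mod 14 = 5 and 75 mod 14 = 5, so 75 − 61 = 14 = 1·14.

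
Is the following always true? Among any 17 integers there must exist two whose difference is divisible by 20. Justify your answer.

No, the set {11, 12, 13, 14, 15, 16, 17, 18, 19, 20, 21, 22, 23, 24, 25, 26, 27} is a counterexample.

Consider the 17 integers 11, 12, …, 27. They lie in distinct residue classes modulo 20, since 17 ≤ 20.
Any two of them differ by at most 16 < 20 and by at least 1, so no difference is a multiple of 20.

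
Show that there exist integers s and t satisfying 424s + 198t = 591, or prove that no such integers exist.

gcd(424, 198) = 2, so every integer of the form 424s + 198t is a multiple of 2.
But 591 is not a multiple of 2 (it leaves remainder 1).
Therefore 424s + 198t = 591 has no solution in integers.

There are no such integers.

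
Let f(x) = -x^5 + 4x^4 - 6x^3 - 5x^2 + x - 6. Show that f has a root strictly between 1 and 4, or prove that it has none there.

f has no root in that interval.

The endpoint values f(1) = -13 and f(4) = -466 are both negative. Claim: f(x) < 0 for every x in (1, 4).
Substitute x = 1 + u, where 0 < u < 3 on the interval. Expanding, f(1 + u) = -u^5 - u^4 - 9u^2 - 16u - 13.
The nonzero coefficients here are all negative, so for u > 0 every term is negative (or zero), and the constant term -13 is strictly negative.
So f is strictly negative on (1, 4); no root exists in the interval.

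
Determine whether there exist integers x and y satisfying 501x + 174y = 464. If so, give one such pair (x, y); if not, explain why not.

gcd(501, 174) = 3, so every integer of the form 501x + 174y is a multiple of 3.
But 464 = 3·154 + 2, so 3 ∤ 464.
Therefore 501x + 174y = 464 has no solution in integers.

No such integers exist.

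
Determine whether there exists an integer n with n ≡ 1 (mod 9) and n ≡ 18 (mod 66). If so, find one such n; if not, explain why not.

gcd(9, 66) = 3. If n ≡ 1 (mod 9) and n ≡ 18 (mod 66), then n ≡ 1 (mod 3) and n ≡ 18 (mod 3).
However 1 ≡ 1 and 18 ≡ 0 (mod 3), and 1 ≠ 0.
Therefore no such n exists.

No such integer exists.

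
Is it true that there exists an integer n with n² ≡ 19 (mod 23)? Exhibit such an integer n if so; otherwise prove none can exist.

Apply Euler's criterion with the prime 23: 19 is a quadratic residue iff 19^11 ≡ 1 (mod 23), and a non-residue iff it is ≡ −1.
Squaring successively (mod 23): 19^2 = 361 ≡ 16; 19^4 ≡ 16² = 256 ≡ 3; 19^8 ≡ 3² = 9 ≡ 9.
Since 11 = 8 + 2 + 1, 19^11 ≡ 9 · 16 · 19; multiplying out mod 23: 9·16 = 144 ≡ 6, then 6·19 = 114 ≡ 22. Thus 19^11 ≡ 22 ≡ −1 (mod 23).
The value −1 means 19 is a non-residue modulo 23, so n² ≡ 19 (mod 23) is impossible.

No such integer exists.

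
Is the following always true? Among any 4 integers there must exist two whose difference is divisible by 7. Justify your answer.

No, the set {29, 30, 31, 32} is a counterexample.

Consider the 4 integers 29, 30, 31, 32. They lie in distinct residue classes modulo 7, since 4 ≤ 7.
The differences between them range over 1, …, 3, none of which is divisible by 7.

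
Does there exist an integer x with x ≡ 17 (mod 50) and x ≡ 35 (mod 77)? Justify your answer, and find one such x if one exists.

The moduli 50 and 77 are coprime, so by the Chinese Remainder Theorem a unique solution modulo 3850 exists.
Any solution of the first congruence is x = 17 + 50t; substituting into the second, 50t ≡ 35 − 17 ≡ 18 (mod 77).
Note 50·57 = 2850 ≡ 1 (mod 77) (as 2850 − 1 = 37·77), so 50⁻¹ ≡ 57.
Therefore t ≡ 57·18 = 1026 ≡ 25 (mod 77).
With t = 25: x = 17 + 50·25 = 1267.
Check: 1267 mod 50 = 17, 1267 mod 77 = 35. ✓

x = 1267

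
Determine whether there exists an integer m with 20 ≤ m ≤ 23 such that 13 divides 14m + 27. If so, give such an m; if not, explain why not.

No, no such integer m in that range exists.

At m = 20, 14·20 + 27 = 307 ≡ 8 (mod 13), and each step in m adds 14 ≡ 1 (mod 13), giving residues 8, 9, 10, 11 for m = 20, 21, 22, 23.
None is 0, so 13 never divides 14m + 27 on this range.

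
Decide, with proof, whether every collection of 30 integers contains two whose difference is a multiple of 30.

No; for instance {40, 41, 42, 43, 44, 45, 46, 47, 48, 49, 50, 51, 52, 53, 54, 55, 56, 57, 58, 59, 60, 61, 62, 63, 64, 65, 66, 67, 68, 69} is a counterexample.

Take the 30 consecutive integers 40, 41, …, 69: their residues mod 30 are all distinct because 30 ≤ 30.
No two share a residue, so no pair has difference divisible by 30; the claim fails for this set.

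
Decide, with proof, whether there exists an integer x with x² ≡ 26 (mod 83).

Take x = 62. Then 62² = 3844 = 46·83 + 26, so 62² ≡ 26 (mod 83).

x = 62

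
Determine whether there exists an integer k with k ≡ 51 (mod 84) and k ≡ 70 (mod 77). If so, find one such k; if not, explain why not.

gcd(84, 77) = 7. If k ≡ 51 (mod 84) and k ≡ 70 (mod 77), then k ≡ 51 (mod 7) and k ≡ 70 (mod 7).
However 51 ≡ 2 and 70 ≡ 0 (mod 7), and 2 ≠ 0.
Hence the system has no solution.

No such integer exists.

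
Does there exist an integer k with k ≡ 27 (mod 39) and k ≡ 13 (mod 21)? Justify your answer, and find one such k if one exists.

No such integer exists.

gcd(39, 21) = 3. If k ≡ 27 (mod 39) and k ≡ 13 (mod 21), then k ≡ 27 (mod 3) and k ≡ 13 (mod 3).
These are incompatible: 27 − 13 = 14 is not divisible by 3.
Hence the system has no solution.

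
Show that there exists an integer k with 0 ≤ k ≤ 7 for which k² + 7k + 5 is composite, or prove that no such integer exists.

At k = 4: 4² + 7·4 + 5 = 49 = 7·7, which is composite.

k = 4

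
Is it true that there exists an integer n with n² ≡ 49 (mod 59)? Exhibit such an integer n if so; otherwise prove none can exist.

n = 7

Take n = 7. Then 7² = 49, and since 0 ≤ 49 < 59 this is already reduced: 7² ≡ 49 (mod 59).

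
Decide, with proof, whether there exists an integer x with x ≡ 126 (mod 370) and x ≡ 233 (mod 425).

There is no such integer.

Reduce both congruences modulo 5, which divides 370 and 425: they say x ≡ 126 (mod 5) and x ≡ 233 (mod 5).
But 126 mod 5 = 1 while 233 mod 5 = 3, a contradiction.
Hence the system has no solution.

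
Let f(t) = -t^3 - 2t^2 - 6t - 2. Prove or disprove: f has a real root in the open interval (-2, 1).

f(-2) = 10 and f(1) = -11, which have opposite signs.
f is continuous everywhere (it is a polynomial), in particular on [-2, 1].
By the Intermediate Value Theorem, f takes the value 0 somewhere in the open interval.

Such a root exists.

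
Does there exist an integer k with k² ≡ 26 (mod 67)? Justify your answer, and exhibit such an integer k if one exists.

Take k = 19. Then 19² = 361 = 5·67 + 26, so 19² ≡ 26 (mod 67).

k = 19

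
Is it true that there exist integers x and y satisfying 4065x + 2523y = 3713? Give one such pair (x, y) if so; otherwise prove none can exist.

gcd(4065, 2523) = 3, so every integer of the form 4065x + 2523y is a multiple of 3.
But 3713 = 3·1237 + 2, so 3 ∤ 3713.
So the equation is unsolvable over ℤ.

No, no such integers exist.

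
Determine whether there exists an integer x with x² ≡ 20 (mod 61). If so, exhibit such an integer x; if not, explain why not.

x = 52

x = 52 works: 52² = 2704, and 2704 − 20 = 2684 = 44·61.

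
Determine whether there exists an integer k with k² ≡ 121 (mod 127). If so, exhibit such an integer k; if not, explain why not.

Take k = 11. Then 11² = 121, and since 0 ≤ 121 < 127 this is already reduced: 11² ≡ 121 (mod 127).

k = 11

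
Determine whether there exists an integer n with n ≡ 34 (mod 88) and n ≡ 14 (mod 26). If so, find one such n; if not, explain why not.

gcd(88, 26) = 2. A simultaneous solution exists iff 34 ≡ 14 (mod 2); here 34 mod 2 = 0 = 14 mod 2, so it does.
Put n = 34 + 88t, so we need 88t ≡ 6 (mod 26), equivalently (divide by 2) 44t ≡ 3 (mod 13).
44 ≡ 5 (mod 13), so this reads 5t ≡ 3 (mod 13). Since 5·8 = 40 = 3·13 + 1, the inverse of 5 mod 13 is 8.
Therefore t ≡ 8·3 = 24 ≡ 11 (mod 13).
Then n = 34 + 88·11 = 1002.
Indeed 1002 ≡ 34 (mod 88) and 1002 ≡ 14 (mod 26).

n = 1002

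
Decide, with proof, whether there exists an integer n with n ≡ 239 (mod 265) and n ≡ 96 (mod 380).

Both moduli are multiples of 5 = gcd(265, 380), so any solution would satisfy n ≡ 239 and n ≡ 96 modulo 5 simultaneously.
These are incompatible: 239 − 96 = 143 is not divisible by 5.
So no integer satisfies both congruences.

No such integer exists.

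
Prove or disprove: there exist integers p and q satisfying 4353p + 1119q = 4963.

gcd(4353, 1119) = 3, so every integer of the form 4353p + 1119q is a multiple of 3.
But 4963 is not a multiple of 3 (it leaves remainder 1).
Hence no integers p, q satisfy the equation.

No such integers exist.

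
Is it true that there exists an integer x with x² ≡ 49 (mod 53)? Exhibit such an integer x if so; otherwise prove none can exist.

x = 7

Take x = 7. Then 7² = 49, and since 0 ≤ 49 < 53 this is already reduced: 7² ≡ 49 (mod 53).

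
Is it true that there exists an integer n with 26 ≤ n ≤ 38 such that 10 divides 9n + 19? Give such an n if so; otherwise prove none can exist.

n = 29

n = 29 works, since 9·29 + 19 = 280 = 28·10.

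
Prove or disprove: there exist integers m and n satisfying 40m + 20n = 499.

Any value of 40m + 20n is a multiple of gcd(40, 20) = 20.
But 499 = 20·24 + 19, so 20 ∤ 499.
So the equation is unsolvable over ℤ.

No such integers exist.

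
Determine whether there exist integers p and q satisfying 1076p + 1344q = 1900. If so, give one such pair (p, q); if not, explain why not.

Every value of 1076p + 1344q is a multiple of gcd(1076, 1344) = 4; since 4 ∣ 1900, solutions exist.
Dividing through by 4 reduces the equation to 269p + 336q = 475.
Run the Euclidean algorithm on 336 and 269: 336 = 1·269 + 67, 269 = 4·67 + 1, 67 = 67·1 + 0.
Working back up the chain: 1 = 269 − 4·67 = 269 − 4·(336 − 1·269) = −4·336 + 5·269. So 269·5 + 336·(-4) = 1.
Scaling by 475 gives the particular solution (p, q) = (2375, -1900).
Shifting by a multiple of (336, −269) keeps it a solution: p = 2375 − 7·336 = 23, q = -1900 + 7·269 = -17.
Indeed 1076·23 + 1344·(-17) = 24748 − 22848 = 1900.

p = 23, q = -17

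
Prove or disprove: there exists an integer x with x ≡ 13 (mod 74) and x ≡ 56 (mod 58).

There is no such integer.

Both moduli are multiples of 2 = gcd(74, 58), so any solution would satisfy x ≡ 13 and x ≡ 56 modulo 2 simultaneously.
However 13 ≡ 1 and 56 ≡ 0 (mod 2), and 1 ≠ 0.
Therefore no such x exists.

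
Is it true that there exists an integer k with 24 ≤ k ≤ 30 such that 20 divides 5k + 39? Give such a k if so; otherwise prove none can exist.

For k = 24, 25, …, 30 the values of 5k + 39 modulo 20 are 19, 4, 9, 14, 19, 4, 9 respectively.
The residue 0 does not occur, so no k in [24, 30] makes 5k + 39 a multiple of 20.

No, no such integer k in that range exists.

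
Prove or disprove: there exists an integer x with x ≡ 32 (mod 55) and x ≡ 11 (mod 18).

x = 857

Since 55 and 18 share no common factor, CRT says the pair of congruences has a solution (unique mod 990).
Any solution of the first congruence is x = 32 + 55t; substituting into the second, 55t ≡ 11 − 32 ≡ 15 (mod 18).
55 ≡ 1 (mod 18), so this reads 1t ≡ 15 (mod 18). So t ≡ 15 (mod 18).
Taking t = 15 gives x = 32 + 55·15 = 857.
Indeed 857 ≡ 32 (mod 55) and 857 ≡ 11 (mod 18).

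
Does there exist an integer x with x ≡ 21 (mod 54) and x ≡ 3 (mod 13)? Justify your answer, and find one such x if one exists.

x = 237

gcd(54, 13) = 1, so the Chinese Remainder Theorem guarantees exactly one residue class mod 702 satisfying both.
Any solution of the first congruence is x = 21 + 54t; substituting into the second, 54t ≡ 3 − 21 ≡ 8 (mod 13).
54 ≡ 2 (mod 13), so this reads 2t ≡ 8 (mod 13). Since 2·7 = 14 = 1·13 + 1, the inverse of 2 mod 13 is 7.
Therefore t ≡ 7·8 = 56 ≡ 4 (mod 13).
Taking t = 4 gives x = 21 + 54·4 = 237.
Verify: 237 = 4·54 + 21 and 237 = 18·13 + 3. ✓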